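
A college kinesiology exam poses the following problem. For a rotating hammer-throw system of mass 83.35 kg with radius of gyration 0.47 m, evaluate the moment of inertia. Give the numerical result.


I = m * k^2
I = 83.35 * 0.47^2
I = 83.35 * 0.2209 = 18.412 kg*m^2

18.412 kg*m^2


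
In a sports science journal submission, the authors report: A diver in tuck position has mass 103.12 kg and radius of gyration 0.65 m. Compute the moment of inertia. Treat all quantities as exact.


I = m * k^2
I = 103.12 * 0.65^2
I = 103.12 * 0.4225 = 43.5682 kg*m^2

43.5682 kg*m^2


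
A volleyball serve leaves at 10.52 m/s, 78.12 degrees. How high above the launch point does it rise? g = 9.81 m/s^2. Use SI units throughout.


H = (v*sin(theta))^2 / (2*g)
vy = v*sin(theta) = 10.52 * sin(78.12 deg) = 10.2947 m/s
H = vy^2 / (2*g) = 105.9803 / (2*9.81)
H = 105.9803 / 19.62 = 5.4016 m

5.4016 m


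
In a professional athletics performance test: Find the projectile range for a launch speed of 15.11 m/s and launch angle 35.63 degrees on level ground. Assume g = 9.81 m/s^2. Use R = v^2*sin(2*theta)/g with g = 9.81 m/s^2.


R = v^2 * sin(2*theta) / g
Convert angle to radians: theta = 35.63 deg = 0.6219 rad
sin(2*theta) = sin(1.2437) = 0.947
R = 15.11^2 * 0.947 / 9.81
R = 228.3121 * 0.947 / 9.81 = 22.0396 m

22.0396 m


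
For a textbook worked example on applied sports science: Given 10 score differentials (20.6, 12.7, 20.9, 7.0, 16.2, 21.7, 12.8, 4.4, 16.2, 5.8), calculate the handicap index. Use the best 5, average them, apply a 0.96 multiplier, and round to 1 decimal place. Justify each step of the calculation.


All differentials: 20.6, 12.7, 20.9, 7.0, 16.2, 21.7, 12.8, 4.4, 16.2, 5.8
Sorted: 4.4, 5.8, 7.0, 12.7, 12.8, 16.2, 16.2, 20.6, 20.9, 21.7
Best 5: 4.4, 5.8, 7.0, 12.7, 12.8
Average of best = 42.7 / 5 = 8.54
Raw index = 8.54 * 0.96 = 8.1984
Handicap index = round(8.1984, 1) = 8.2

8.2


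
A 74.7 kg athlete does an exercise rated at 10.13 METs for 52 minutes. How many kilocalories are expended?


kcal = MET * mass * time_hr
Convert time: 52 min = 0.8667 hr
kcal = 10.13 * 74.7 * 0.8667
kcal = 655.8162 kcal

655.8162 kcal


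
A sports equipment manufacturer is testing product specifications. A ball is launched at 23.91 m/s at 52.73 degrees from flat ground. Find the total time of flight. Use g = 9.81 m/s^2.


T = 2*v*sin(theta)/g
sin(theta) = sin(52.73 deg) = 0.7958
T = 2*23.91*0.7958 / 9.81
T = 38.0547 / 9.81 = 3.8792 s

3.8792 s


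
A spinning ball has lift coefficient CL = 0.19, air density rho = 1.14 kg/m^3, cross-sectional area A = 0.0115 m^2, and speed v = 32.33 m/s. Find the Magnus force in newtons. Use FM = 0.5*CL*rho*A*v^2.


FM = 0.5 * CL * rho * A * v^2
FM = 0.5 * 0.19 * 1.14 * 0.0115 * 32.33^2
v^2 = 1045.2289
FM = 0.5 * 0.19 * 1.14 * 0.0115 * 1045.2289 = 1.3018 N

1.3018 N


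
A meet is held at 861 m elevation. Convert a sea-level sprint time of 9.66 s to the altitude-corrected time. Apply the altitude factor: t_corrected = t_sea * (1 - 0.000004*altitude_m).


Correction factor = 1 - 0.000004 * 861 = 0.996556
t_corrected = t_sea * factor = 9.66 * 0.996556
t_corrected = 9.6267 s

9.6267 s


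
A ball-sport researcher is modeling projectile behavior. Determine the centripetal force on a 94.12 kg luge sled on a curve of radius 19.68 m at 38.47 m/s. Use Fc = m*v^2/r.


Fc = m * v^2 / r
v^2 = 38.47^2 = 1479.9409
Fc = 94.12 * 1479.9409 / 19.68
Fc = 139292.0375 / 19.68 = 7077.8474 N

7077.8474 N


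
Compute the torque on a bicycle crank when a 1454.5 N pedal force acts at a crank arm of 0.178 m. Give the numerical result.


tau = F * d
tau = 1454.5 * 0.178
tau = 258.901 N*m

258.901 N*m


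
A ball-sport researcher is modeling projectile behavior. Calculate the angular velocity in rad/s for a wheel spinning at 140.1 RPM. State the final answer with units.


omega = RPM * 2 * pi / 60
omega = 140.1 * 2 * 3.14159 / 60
omega = 880.2743 / 60 = 14.6712 rad/s

14.6712 rad/s


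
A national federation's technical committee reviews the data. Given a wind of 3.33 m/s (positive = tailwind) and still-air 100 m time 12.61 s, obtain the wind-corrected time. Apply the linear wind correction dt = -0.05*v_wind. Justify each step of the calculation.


dt = -0.05 * v_wind = -0.05 * 3.33 = -0.1665 s
t_corrected = t_still + dt = 12.61 + (-0.1665)
t_corrected = 12.4435 s

12.4435 s


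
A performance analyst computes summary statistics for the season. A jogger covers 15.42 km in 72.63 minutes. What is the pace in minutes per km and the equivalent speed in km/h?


Pace = time / distance = 72.63 min / 15.42 km = 4.7101 min/km
Speed = distance / time_in_hours = 15.42 / 1.2105 hr
Speed = 12.7385 km/h

4.7101 min/km, 12.7385 km/h


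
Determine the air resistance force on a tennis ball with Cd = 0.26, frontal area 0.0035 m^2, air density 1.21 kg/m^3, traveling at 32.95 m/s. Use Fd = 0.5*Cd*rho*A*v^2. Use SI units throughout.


Fd = 0.5 * Cd * rho * A * v^2
Fd = 0.5 * 0.26 * 1.21 * 0.0035 * 32.95^2
v^2 = 1085.7025
Fd = 0.5 * 0.26 * 1.21 * 0.0035 * 1085.7025 = 0.5977 N

0.5977 N


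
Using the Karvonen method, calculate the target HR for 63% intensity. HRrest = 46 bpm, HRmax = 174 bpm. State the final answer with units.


Target = HRrest + pct*(HRmax - HRrest)
Heart rate reserve = HRmax - HRrest = 174 - 46 = 128 bpm
Fraction = 63% = 0.63
Target = 46 + 0.63 * 128
Target = 46 + 80.64 = 126.64 bpm

126.64 bpm


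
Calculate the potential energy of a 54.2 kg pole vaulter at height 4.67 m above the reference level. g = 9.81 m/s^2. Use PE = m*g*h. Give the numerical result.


PE = m * g * h
PE = 54.2 * 9.81 * 4.67
PE = 531.702 * 4.67 = 2483.0483 J

2483.0483 J


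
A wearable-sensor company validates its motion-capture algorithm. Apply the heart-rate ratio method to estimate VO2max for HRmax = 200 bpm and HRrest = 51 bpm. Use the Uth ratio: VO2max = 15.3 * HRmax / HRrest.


VO2max = 15.3 * HRmax / HRrest
VO2max = 15.3 * 200 / 51
VO2max = 3060 / 51 = 60 mL/kg/min

60 mL/kg/min


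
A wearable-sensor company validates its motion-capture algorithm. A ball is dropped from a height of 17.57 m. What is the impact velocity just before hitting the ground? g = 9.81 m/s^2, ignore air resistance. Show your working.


v = sqrt(2 * g * h)
v = sqrt(2 * 9.81 * 17.57)
v = sqrt(344.7234) = 18.5667 m/s

18.5667 m/s


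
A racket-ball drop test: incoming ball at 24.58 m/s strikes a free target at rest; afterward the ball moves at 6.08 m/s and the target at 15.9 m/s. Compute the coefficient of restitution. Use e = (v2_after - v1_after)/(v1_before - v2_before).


e = (v2_after - v1_after) / (v1_before - v2_before)
Numerator = 15.9 - 6.08 = 9.82
Denominator = 24.58 - 0 = 24.58
e = 9.82 / 24.58 = 0.3995

0.3995


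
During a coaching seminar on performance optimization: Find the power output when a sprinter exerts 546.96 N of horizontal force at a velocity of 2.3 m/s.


P = F * v
P = 546.96 * 2.3
P = 1258.008 W

1258.008 W


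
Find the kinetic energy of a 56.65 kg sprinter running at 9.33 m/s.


KE = 0.5 * m * v^2
KE = 0.5 * 56.65 * 9.33^2
KE = 0.5 * 56.65 * 87.0489 = 2465.6601 J

2465.6601 J


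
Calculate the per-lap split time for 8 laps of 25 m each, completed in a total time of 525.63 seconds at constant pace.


Split time = total_time / n_laps = 525.63 / 8
Split time = 65.7037 s per lap

65.7037 s


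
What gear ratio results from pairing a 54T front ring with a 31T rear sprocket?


GR = front_teeth / rear_teeth
GR = 54 / 31
GR = 1.7419

1.7419


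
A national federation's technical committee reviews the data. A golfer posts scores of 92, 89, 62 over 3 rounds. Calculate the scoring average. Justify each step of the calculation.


Average = sum / n
Sum = 243
Average = 243 / 3 = 81

81


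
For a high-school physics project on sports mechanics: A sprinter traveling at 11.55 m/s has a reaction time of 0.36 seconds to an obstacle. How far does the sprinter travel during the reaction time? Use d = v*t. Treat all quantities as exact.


d = v * t
d = 11.55 * 0.36
d = 4.158 m

4.158 m


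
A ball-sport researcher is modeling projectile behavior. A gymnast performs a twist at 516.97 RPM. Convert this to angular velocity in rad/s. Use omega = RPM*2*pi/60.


omega = RPM * 2 * pi / 60
omega = 516.97 * 2 * 3.14159 / 60
omega = 3248.2183 / 60 = 54.137 rad/s

54.137 rad/s


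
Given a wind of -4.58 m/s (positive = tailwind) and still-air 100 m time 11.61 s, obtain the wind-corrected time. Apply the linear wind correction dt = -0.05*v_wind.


dt = -0.05 * v_wind = -0.05 * -4.58 = 0.229 s
t_corrected = t_still + dt = 11.61 + (0.229)
t_corrected = 11.839 s

11.839 s


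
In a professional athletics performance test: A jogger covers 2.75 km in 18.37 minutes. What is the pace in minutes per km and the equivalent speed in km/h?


Pace = time / distance = 18.37 min / 2.75 km = 6.68 min/km
Speed = distance / time_in_hours = 2.75 / 0.3062 hr
Speed = 8.982 km/h

6.68 min/km, 8.982 km/h


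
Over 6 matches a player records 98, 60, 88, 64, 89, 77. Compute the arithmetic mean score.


Average = sum / n
Sum = 476
Average = 476 / 6 = 79.3333

79.3333


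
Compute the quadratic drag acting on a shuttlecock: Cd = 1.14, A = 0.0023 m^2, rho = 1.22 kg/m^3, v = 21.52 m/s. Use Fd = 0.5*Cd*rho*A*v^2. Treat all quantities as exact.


Fd = 0.5 * Cd * rho * A * v^2
Fd = 0.5 * 1.14 * 1.22 * 0.0023 * 21.52^2
v^2 = 463.1104
Fd = 0.5 * 1.14 * 1.22 * 0.0023 * 463.1104 = 0.7407 N

0.7407 N


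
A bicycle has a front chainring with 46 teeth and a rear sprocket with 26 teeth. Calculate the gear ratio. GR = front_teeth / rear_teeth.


GR = front_teeth / rear_teeth
GR = 46 / 26
GR = 1.7692

1.7692


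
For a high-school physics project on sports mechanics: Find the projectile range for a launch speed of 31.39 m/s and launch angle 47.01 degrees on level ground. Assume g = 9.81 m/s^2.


R = v^2 * sin(2*theta) / g
Convert angle to radians: theta = 47.01 deg = 0.8205 rad
sin(2*theta) = sin(1.641) = 0.9975
R = 31.39^2 * 0.9975 / 9.81
R = 985.3321 * 0.9975 / 9.81 = 100.1945 m

100.1945 m


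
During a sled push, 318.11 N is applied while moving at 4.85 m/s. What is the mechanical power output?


P = F * v
P = 318.11 * 4.85
P = 1542.8335 W

1542.8335 W


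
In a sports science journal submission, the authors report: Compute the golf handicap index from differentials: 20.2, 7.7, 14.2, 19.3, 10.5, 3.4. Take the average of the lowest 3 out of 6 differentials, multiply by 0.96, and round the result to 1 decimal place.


All differentials: 20.2, 7.7, 14.2, 19.3, 10.5, 3.4
Sorted: 3.4, 7.7, 10.5, 14.2, 19.3, 20.2
Best 3: 3.4, 7.7, 10.5
Average of best = 21.6 / 3 = 7.2
Raw index = 7.2 * 0.96 = 6.912
Handicap index = round(6.912, 1) = 6.9

6.9


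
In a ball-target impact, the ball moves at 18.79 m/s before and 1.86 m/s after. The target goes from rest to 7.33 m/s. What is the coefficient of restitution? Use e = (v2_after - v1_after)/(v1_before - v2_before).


e = (v2_after - v1_after) / (v1_before - v2_before)
Numerator = 7.33 - 1.86 = 5.47
Denominator = 18.79 - 0 = 18.79
e = 5.47 / 18.79 = 0.2911

0.2911


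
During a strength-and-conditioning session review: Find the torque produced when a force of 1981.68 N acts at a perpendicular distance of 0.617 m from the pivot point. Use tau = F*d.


tau = F * d
tau = 1981.68 * 0.617
tau = 1222.6966 N*m

1222.6966 N*m


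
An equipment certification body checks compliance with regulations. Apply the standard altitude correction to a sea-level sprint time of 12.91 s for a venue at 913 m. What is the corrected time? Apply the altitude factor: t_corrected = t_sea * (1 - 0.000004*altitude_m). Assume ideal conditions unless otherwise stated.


Correction factor = 1 - 0.000004 * 913 = 0.996348
t_corrected = t_sea * factor = 12.91 * 0.996348
t_corrected = 12.8629 s

12.8629 s


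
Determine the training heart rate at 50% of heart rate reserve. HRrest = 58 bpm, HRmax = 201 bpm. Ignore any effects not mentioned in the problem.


Target = HRrest + pct*(HRmax - HRrest)
Heart rate reserve = HRmax - HRrest = 201 - 58 = 143 bpm
Fraction = 50% = 0.5
Target = 58 + 0.5 * 143
Target = 58 + 71.5 = 129.5 bpm

129.5 bpm


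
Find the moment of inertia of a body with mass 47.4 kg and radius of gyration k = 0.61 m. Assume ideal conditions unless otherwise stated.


I = m * k^2
I = 47.4 * 0.61^2
I = 47.4 * 0.3721 = 17.6375 kg*m^2

17.6375 kg*m^2


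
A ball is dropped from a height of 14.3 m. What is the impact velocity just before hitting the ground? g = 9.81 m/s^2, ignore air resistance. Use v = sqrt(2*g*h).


v = sqrt(2 * g * h)
v = sqrt(2 * 9.81 * 14.3)
v = sqrt(280.566) = 16.7501 m/s

16.7501 m/s


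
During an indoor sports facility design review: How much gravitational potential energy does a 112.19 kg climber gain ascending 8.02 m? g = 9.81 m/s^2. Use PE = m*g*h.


PE = m * g * h
PE = 112.19 * 9.81 * 8.02
PE = 1100.5839 * 8.02 = 8826.6829 J

8826.6829 J


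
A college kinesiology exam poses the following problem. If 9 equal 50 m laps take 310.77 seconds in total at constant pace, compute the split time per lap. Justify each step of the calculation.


Split time = total_time / n_laps = 310.77 / 9
Split time = 34.53 s per lap

34.53 s


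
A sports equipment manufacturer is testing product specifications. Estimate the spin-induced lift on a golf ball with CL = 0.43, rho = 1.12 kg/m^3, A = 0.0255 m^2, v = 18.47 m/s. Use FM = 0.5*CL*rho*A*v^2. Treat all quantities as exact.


FM = 0.5 * CL * rho * A * v^2
FM = 0.5 * 0.43 * 1.12 * 0.0255 * 18.47^2
v^2 = 341.1409
FM = 0.5 * 0.43 * 1.12 * 0.0255 * 341.1409 = 2.0947 N

2.0947 N


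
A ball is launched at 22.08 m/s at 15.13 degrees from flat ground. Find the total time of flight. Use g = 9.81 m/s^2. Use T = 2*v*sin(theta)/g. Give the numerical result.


T = 2*v*sin(theta)/g
sin(theta) = sin(15.13 deg) = 0.261
T = 2*22.08*0.261 / 9.81
T = 11.5262 / 9.81 = 1.1749 s

1.1749 s


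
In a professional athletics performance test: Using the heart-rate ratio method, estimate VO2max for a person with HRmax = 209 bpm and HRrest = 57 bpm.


VO2max = 15.3 * HRmax / HRrest
VO2max = 15.3 * 209 / 57
VO2max = 3197.7 / 57 = 56.1 mL/kg/min

56.1 mL/kg/min


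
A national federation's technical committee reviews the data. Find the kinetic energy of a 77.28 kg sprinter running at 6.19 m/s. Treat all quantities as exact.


KE = 0.5 * m * v^2
KE = 0.5 * 77.28 * 6.19^2
KE = 0.5 * 77.28 * 38.3161 = 1480.5341 J

1480.5341 J


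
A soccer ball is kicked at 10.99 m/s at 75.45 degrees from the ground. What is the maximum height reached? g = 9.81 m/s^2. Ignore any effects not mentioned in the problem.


H = (v*sin(theta))^2 / (2*g)
vy = v*sin(theta) = 10.99 * sin(75.45 deg) = 10.6375 m/s
H = vy^2 / (2*g) = 113.1572 / (2*9.81)
H = 113.1572 / 19.62 = 5.7674 m

5.7674 m


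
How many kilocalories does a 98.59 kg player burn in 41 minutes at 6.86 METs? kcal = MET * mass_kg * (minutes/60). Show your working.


kcal = MET * mass * time_hr
Convert time: 41 min = 0.6833 hr
kcal = 6.86 * 98.59 * 0.6833
kcal = 462.1571 kcal

462.1571 kcal


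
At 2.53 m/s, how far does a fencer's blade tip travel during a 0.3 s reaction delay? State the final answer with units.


d = v * t
d = 2.53 * 0.3
d = 0.759 m

0.759 m


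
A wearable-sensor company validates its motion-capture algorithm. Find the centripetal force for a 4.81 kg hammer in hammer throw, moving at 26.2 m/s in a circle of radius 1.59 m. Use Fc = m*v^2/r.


Fc = m * v^2 / r
v^2 = 26.2^2 = 686.44
Fc = 4.81 * 686.44 / 1.59
Fc = 3301.7764 / 1.59 = 2076.5889 N

2076.5889 N


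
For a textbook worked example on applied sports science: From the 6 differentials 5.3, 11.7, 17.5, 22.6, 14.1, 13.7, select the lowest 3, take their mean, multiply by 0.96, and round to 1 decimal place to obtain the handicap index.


All differentials: 5.3, 11.7, 17.5, 22.6, 14.1, 13.7
Sorted: 5.3, 11.7, 13.7, 14.1, 17.5, 22.6
Best 3: 5.3, 11.7, 13.7
Average of best = 30.7 / 3 = 10.2333
Raw index = 10.2333 * 0.96 = 9.824
Handicap index = round(9.824, 1) = 9.8

9.8


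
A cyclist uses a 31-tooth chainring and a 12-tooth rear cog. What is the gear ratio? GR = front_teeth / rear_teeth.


GR = front_teeth / rear_teeth
GR = 31 / 12
GR = 2.5833

2.5833


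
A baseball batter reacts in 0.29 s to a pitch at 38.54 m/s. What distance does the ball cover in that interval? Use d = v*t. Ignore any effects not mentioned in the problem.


d = v * t
d = 38.54 * 0.29
d = 11.1766 m

11.1766 m


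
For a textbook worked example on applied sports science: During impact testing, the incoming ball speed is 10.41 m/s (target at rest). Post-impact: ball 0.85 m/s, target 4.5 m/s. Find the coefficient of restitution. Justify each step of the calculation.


e = (v2_after - v1_after) / (v1_before - v2_before)
Numerator = 4.5 - 0.85 = 3.65
Denominator = 10.41 - 0 = 10.41
e = 3.65 / 10.41 = 0.3506

0.3506


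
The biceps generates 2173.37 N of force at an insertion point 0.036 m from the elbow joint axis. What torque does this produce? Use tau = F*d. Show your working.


tau = F * d
tau = 2173.37 * 0.036
tau = 78.2413 N*m

78.2413 N*m


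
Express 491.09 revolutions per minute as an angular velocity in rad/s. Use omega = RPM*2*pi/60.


omega = RPM * 2 * pi / 60
omega = 491.09 * 2 * 3.14159 / 60
omega = 3085.6095 / 60 = 51.4268 rad/s

51.4268 rad/s


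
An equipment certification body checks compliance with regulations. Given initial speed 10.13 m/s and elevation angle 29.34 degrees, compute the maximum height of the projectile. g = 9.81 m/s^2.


H = (v*sin(theta))^2 / (2*g)
vy = v*sin(theta) = 10.13 * sin(29.34 deg) = 4.9636 m/s
H = vy^2 / (2*g) = 24.6374 / (2*9.81)
H = 24.6374 / 19.62 = 1.2557 m

1.2557 m


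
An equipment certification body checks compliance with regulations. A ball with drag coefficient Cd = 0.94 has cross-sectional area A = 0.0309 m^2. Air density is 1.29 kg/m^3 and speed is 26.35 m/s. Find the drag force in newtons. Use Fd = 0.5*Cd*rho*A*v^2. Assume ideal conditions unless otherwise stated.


Fd = 0.5 * Cd * rho * A * v^2
Fd = 0.5 * 0.94 * 1.29 * 0.0309 * 26.35^2
v^2 = 694.3225
Fd = 0.5 * 0.94 * 1.29 * 0.0309 * 694.3225 = 13.0079 N

13.0079 N


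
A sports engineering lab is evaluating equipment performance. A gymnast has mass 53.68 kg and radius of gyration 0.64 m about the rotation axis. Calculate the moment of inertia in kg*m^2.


I = m * k^2
I = 53.68 * 0.64^2
I = 53.68 * 0.4096 = 21.9873 kg*m^2

21.9873 kg*m^2


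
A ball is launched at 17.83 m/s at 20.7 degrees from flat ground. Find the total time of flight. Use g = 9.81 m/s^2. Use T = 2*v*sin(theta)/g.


T = 2*v*sin(theta)/g
sin(theta) = sin(20.7 deg) = 0.3535
T = 2*17.83*0.3535 / 9.81
T = 12.6049 / 9.81 = 1.2849 s

1.2849 s


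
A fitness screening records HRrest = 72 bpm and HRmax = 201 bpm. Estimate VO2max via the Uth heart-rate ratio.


VO2max = 15.3 * HRmax / HRrest
VO2max = 15.3 * 201 / 72
VO2max = 3075.3 / 72 = 42.7125 mL/kg/min

42.7125 mL/kg/min


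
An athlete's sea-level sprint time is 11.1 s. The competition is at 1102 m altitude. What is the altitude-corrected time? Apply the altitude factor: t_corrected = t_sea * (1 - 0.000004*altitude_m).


Correction factor = 1 - 0.000004 * 1102 = 0.995592
t_corrected = t_sea * factor = 11.1 * 0.995592
t_corrected = 11.0511 s

11.0511 s


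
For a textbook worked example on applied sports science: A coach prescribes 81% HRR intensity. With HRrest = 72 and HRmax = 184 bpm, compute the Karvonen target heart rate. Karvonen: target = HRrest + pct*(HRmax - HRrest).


Target = HRrest + pct*(HRmax - HRrest)
Heart rate reserve = HRmax - HRrest = 184 - 72 = 112 bpm
Fraction = 81% = 0.81
Target = 72 + 0.81 * 112
Target = 72 + 90.72 = 162.72 bpm

162.72 bpm


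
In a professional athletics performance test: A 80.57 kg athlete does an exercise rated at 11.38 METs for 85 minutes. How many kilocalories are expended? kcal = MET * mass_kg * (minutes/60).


kcal = MET * mass * time_hr
Convert time: 85 min = 1.4167 hr
kcal = 11.38 * 80.57 * 1.4167
kcal = 1298.9227 kcal

1298.9227 kcal


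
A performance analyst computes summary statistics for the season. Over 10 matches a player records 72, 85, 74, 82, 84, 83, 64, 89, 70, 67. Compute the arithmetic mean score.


Average = sum / n
Sum = 770
Average = 770 / 10 = 77

77


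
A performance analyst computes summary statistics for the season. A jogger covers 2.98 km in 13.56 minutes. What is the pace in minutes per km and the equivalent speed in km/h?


Pace = time / distance = 13.56 min / 2.98 km = 4.5503 min/km
Speed = distance / time_in_hours = 2.98 / 0.226 hr
Speed = 13.1858 km/h

4.5503 min/km, 13.1858 km/h


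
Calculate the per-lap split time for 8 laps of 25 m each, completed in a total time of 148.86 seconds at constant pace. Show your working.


Split time = total_time / n_laps = 148.86 / 8
Split time = 18.6075 s per lap

18.6075 s


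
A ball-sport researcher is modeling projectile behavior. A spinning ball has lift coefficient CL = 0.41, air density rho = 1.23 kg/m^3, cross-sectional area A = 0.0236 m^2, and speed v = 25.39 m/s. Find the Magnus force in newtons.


FM = 0.5 * CL * rho * A * v^2
FM = 0.5 * 0.41 * 1.23 * 0.0236 * 25.39^2
v^2 = 644.6521
FM = 0.5 * 0.41 * 1.23 * 0.0236 * 644.6521 = 3.8362 N

3.8362 N


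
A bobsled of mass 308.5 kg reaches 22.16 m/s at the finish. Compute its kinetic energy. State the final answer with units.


KE = 0.5 * m * v^2
KE = 0.5 * 308.5 * 22.16^2
KE = 0.5 * 308.5 * 491.0656 = 75746.8688 J

75746.8688 J


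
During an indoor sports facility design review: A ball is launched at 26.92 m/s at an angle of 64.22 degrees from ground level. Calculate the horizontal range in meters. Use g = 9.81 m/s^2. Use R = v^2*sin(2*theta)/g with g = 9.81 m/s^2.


R = v^2 * sin(2*theta) / g
Convert angle to radians: theta = 64.22 deg = 1.1209 rad
sin(2*theta) = sin(2.2417) = 0.7833
R = 26.92^2 * 0.7833 / 9.81
R = 724.6864 * 0.7833 / 9.81 = 57.8611 m

57.8611 m


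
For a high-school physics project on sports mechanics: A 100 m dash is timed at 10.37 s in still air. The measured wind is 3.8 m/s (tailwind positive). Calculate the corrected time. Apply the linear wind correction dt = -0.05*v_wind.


dt = -0.05 * v_wind = -0.05 * 3.8 = -0.19 s
t_corrected = t_still + dt = 10.37 + (-0.19)
t_corrected = 10.18 s

10.18 s


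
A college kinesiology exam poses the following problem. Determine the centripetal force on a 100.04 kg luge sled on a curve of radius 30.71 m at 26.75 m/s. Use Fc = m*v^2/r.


Fc = m * v^2 / r
v^2 = 26.75^2 = 715.5625
Fc = 100.04 * 715.5625 / 30.71
Fc = 71584.8725 / 30.71 = 2330.9955 N

2330.9955 N


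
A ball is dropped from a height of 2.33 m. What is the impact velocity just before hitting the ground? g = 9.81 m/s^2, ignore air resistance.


v = sqrt(2 * g * h)
v = sqrt(2 * 9.81 * 2.33)
v = sqrt(45.7146) = 6.7613 m/s

6.7613 m/s


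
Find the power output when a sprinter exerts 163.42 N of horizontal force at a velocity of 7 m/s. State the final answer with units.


P = F * v
P = 163.42 * 7
P = 1143.94 W

1143.94 W


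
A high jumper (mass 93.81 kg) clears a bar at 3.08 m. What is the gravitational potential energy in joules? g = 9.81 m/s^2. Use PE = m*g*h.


PE = m * g * h
PE = 93.81 * 9.81 * 3.08
PE = 920.2761 * 3.08 = 2834.4504 J

2834.4504 J


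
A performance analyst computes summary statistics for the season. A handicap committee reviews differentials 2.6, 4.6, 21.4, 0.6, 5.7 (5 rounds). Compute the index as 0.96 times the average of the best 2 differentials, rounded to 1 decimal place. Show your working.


All differentials: 2.6, 4.6, 21.4, 0.6, 5.7
Sorted: 0.6, 2.6, 4.6, 5.7, 21.4
Best 2: 0.6, 2.6
Average of best = 3.2 / 2 = 1.6
Raw index = 1.6 * 0.96 = 1.536
Handicap index = round(1.536, 1) = 1.5

1.5


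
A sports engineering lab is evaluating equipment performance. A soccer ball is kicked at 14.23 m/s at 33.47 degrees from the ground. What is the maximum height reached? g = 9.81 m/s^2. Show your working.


H = (v*sin(theta))^2 / (2*g)
vy = v*sin(theta) = 14.23 * sin(33.47 deg) = 7.8478 m/s
H = vy^2 / (2*g) = 61.5887 / (2*9.81)
H = 61.5887 / 19.62 = 3.1391 m

3.1391 m


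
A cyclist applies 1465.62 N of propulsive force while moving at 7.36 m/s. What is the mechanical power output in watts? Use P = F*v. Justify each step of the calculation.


P = F * v
P = 1465.62 * 7.36
P = 10786.9632 W

10786.9632 W


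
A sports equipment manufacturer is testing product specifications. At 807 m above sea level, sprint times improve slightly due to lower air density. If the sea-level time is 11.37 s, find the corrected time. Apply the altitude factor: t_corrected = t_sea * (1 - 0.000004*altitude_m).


Correction factor = 1 - 0.000004 * 807 = 0.996772
t_corrected = t_sea * factor = 11.37 * 0.996772
t_corrected = 11.3333 s

11.3333 s


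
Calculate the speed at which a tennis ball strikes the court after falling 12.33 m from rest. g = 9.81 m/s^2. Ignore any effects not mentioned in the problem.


v = sqrt(2 * g * h)
v = sqrt(2 * 9.81 * 12.33)
v = sqrt(241.9146) = 15.5536 m/s

15.5536 m/s


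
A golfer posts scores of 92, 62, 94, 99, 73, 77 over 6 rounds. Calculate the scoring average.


Average = sum / n
Sum = 497
Average = 497 / 6 = 82.8333

82.8333


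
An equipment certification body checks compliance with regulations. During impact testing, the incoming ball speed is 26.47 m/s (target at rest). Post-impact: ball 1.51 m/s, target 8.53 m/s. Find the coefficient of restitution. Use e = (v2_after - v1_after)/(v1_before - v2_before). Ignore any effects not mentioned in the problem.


e = (v2_after - v1_after) / (v1_before - v2_before)
Numerator = 8.53 - 1.51 = 7.02
Denominator = 26.47 - 0 = 26.47
e = 7.02 / 26.47 = 0.2652

0.2652


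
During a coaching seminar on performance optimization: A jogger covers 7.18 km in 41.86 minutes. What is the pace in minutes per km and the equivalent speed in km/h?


Pace = time / distance = 41.86 min / 7.18 km = 5.8301 min/km
Speed = distance / time_in_hours = 7.18 / 0.6977 hr
Speed = 10.2914 km/h

5.8301 min/km, 10.2914 km/h


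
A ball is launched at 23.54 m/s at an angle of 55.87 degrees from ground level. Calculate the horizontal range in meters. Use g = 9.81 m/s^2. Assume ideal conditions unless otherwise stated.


R = v^2 * sin(2*theta) / g
Convert angle to radians: theta = 55.87 deg = 0.9751 rad
sin(2*theta) = sin(1.9502) = 0.9289
R = 23.54^2 * 0.9289 / 9.81
R = 554.1316 * 0.9289 / 9.81 = 52.4688 m

52.4688 m


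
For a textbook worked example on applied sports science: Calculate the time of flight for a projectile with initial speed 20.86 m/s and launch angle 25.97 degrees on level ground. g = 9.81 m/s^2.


T = 2*v*sin(theta)/g
sin(theta) = sin(25.97 deg) = 0.4379
T = 2*20.86*0.4379 / 9.81
T = 18.2692 / 9.81 = 1.8623 s

1.8623 s


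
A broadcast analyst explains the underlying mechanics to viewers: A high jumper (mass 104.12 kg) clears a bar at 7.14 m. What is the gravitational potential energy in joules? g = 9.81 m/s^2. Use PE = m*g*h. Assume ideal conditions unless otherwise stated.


PE = m * g * h
PE = 104.12 * 9.81 * 7.14
PE = 1021.4172 * 7.14 = 7292.9188 J

7292.9188 J


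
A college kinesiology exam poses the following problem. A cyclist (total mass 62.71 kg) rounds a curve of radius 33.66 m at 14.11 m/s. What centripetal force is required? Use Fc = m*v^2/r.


Fc = m * v^2 / r
v^2 = 14.11^2 = 199.0921
Fc = 62.71 * 199.0921 / 33.66
Fc = 12485.0656 / 33.66 = 370.917 N

370.917 N


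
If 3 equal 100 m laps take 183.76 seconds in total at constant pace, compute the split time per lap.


Split time = total_time / n_laps = 183.76 / 3
Split time = 61.2533 s per lap

61.2533 s


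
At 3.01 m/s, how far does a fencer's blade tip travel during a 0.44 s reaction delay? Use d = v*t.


d = v * t
d = 3.01 * 0.44
d = 1.3244 m

1.3244 m


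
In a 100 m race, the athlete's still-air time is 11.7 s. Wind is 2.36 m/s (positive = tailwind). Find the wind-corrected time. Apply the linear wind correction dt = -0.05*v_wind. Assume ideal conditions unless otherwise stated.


dt = -0.05 * v_wind = -0.05 * 2.36 = -0.118 s
t_corrected = t_still + dt = 11.7 + (-0.118)
t_corrected = 11.582 s

11.582 s


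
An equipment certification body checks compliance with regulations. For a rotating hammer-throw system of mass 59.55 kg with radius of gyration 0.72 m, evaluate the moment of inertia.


I = m * k^2
I = 59.55 * 0.72^2
I = 59.55 * 0.5184 = 30.8707 kg*m^2

30.8707 kg*m^2


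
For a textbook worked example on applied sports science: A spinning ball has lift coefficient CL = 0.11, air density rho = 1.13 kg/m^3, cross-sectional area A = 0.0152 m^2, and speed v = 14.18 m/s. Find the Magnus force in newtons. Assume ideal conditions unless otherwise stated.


FM = 0.5 * CL * rho * A * v^2
FM = 0.5 * 0.11 * 1.13 * 0.0152 * 14.18^2
v^2 = 201.0724
FM = 0.5 * 0.11 * 1.13 * 0.0152 * 201.0724 = 0.1899 N

0.1899 N


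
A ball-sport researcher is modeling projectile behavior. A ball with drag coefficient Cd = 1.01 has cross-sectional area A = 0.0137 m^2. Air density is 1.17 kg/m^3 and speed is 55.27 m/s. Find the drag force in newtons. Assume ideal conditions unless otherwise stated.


Fd = 0.5 * Cd * rho * A * v^2
Fd = 0.5 * 1.01 * 1.17 * 0.0137 * 55.27^2
v^2 = 3054.7729
Fd = 0.5 * 1.01 * 1.17 * 0.0137 * 3054.7729 = 24.7273 N

24.7273 N


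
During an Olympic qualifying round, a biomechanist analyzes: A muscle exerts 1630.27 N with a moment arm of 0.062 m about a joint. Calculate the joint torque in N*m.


tau = F * d
tau = 1630.27 * 0.062
tau = 101.0767 N*m

101.0767 N*m


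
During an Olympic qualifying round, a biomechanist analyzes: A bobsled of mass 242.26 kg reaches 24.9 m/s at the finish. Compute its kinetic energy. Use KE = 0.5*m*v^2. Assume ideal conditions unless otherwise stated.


KE = 0.5 * m * v^2
KE = 0.5 * 242.26 * 24.9^2
KE = 0.5 * 242.26 * 620.01 = 75101.8113 J

75101.8113 J


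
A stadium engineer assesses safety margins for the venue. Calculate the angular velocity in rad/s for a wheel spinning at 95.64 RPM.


omega = RPM * 2 * pi / 60
omega = 95.64 * 2 * 3.14159 / 60
omega = 600.9238 / 60 = 10.0154 rad/s

10.0154 rad/s


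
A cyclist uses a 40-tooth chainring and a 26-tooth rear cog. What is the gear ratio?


GR = front_teeth / rear_teeth
GR = 40 / 26
GR = 1.5385

1.5385


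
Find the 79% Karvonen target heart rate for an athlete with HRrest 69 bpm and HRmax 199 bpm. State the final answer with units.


Target = HRrest + pct*(HRmax - HRrest)
Heart rate reserve = HRmax - HRrest = 199 - 69 = 130 bpm
Fraction = 79% = 0.79
Target = 69 + 0.79 * 130
Target = 69 + 102.7 = 171.7 bpm

171.7 bpm


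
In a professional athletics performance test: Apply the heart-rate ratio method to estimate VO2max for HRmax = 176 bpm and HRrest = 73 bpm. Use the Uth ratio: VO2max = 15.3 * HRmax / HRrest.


VO2max = 15.3 * HRmax / HRrest
VO2max = 15.3 * 176 / 73
VO2max = 2692.8 / 73 = 36.8877 mL/kg/min

36.8877 mL/kg/min


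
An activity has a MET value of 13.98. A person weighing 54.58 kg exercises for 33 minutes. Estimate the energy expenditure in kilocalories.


kcal = MET * mass * time_hr
Convert time: 33 min = 0.55 hr
kcal = 13.98 * 54.58 * 0.55
kcal = 419.6656 kcal

419.6656 kcal


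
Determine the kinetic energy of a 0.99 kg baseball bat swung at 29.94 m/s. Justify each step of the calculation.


KE = 0.5 * m * v^2
KE = 0.5 * 0.99 * 29.94^2
KE = 0.5 * 0.99 * 896.4036 = 443.7198 J

443.7198 J


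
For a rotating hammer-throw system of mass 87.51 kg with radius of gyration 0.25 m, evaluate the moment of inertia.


I = m * k^2
I = 87.51 * 0.25^2
I = 87.51 * 0.0625 = 5.4694 kg*m^2

5.4694 kg*m^2


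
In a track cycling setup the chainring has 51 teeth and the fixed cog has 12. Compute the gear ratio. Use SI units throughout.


GR = front_teeth / rear_teeth
GR = 51 / 12
GR = 4.25

4.25


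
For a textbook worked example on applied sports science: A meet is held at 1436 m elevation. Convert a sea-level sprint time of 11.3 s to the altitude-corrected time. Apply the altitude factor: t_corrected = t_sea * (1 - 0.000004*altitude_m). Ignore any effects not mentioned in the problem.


Correction factor = 1 - 0.000004 * 1436 = 0.994256
t_corrected = t_sea * factor = 11.3 * 0.994256
t_corrected = 11.2351 s

11.2351 s


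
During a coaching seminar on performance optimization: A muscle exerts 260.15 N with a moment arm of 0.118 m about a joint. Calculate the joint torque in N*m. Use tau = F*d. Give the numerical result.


tau = F * d
tau = 260.15 * 0.118
tau = 30.6977 N*m

30.6977 N*m


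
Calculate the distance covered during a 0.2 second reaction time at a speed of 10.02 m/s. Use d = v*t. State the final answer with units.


d = v * t
d = 10.02 * 0.2
d = 2.004 m

2.004 m


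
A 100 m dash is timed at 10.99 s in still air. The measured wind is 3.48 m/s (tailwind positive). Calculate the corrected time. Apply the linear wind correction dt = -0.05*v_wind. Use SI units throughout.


dt = -0.05 * v_wind = -0.05 * 3.48 = -0.174 s
t_corrected = t_still + dt = 10.99 + (-0.174)
t_corrected = 10.816 s

10.816 s


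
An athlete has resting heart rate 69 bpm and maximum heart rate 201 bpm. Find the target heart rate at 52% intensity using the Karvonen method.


Target = HRrest + pct*(HRmax - HRrest)
Heart rate reserve = HRmax - HRrest = 201 - 69 = 132 bpm
Fraction = 52% = 0.52
Target = 69 + 0.52 * 132
Target = 69 + 68.64 = 137.64 bpm

137.64 bpm


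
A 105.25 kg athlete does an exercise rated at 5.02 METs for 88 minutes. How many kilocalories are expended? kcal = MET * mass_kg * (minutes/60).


kcal = MET * mass * time_hr
Convert time: 88 min = 1.4667 hr
kcal = 5.02 * 105.25 * 1.4667
kcal = 774.9207 kcal

774.9207 kcal


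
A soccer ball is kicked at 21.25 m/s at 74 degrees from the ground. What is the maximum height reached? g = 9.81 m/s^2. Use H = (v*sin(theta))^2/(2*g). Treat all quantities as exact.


H = (v*sin(theta))^2 / (2*g)
vy = v*sin(theta) = 21.25 * sin(74 deg) = 20.4268 m/s
H = vy^2 / (2*g) = 417.2546 / (2*9.81)
H = 417.2546 / 19.62 = 21.2668 m

21.2668 m


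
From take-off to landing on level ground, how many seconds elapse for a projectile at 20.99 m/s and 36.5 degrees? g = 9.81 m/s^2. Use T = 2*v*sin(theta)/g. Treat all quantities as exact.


T = 2*v*sin(theta)/g
sin(theta) = sin(36.5 deg) = 0.5948
T = 2*20.99*0.5948 / 9.81
T = 24.9707 / 9.81 = 2.5454 s

2.5454 s


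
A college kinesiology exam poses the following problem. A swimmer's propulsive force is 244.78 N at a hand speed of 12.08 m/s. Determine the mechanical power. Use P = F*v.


P = F * v
P = 244.78 * 12.08
P = 2956.9424 W

2956.9424 W


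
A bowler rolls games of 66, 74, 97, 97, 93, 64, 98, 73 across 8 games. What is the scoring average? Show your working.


Average = sum / n
Sum = 662
Average = 662 / 8 = 82.75

82.75


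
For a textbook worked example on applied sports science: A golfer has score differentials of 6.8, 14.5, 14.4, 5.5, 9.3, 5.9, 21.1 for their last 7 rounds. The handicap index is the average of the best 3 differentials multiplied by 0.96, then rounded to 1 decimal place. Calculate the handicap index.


All differentials: 6.8, 14.5, 14.4, 5.5, 9.3, 5.9, 21.1
Sorted: 5.5, 5.9, 6.8, 9.3, 14.4, 14.5, 21.1
Best 3: 5.5, 5.9, 6.8
Average of best = 18.2 / 3 = 6.0667
Raw index = 6.0667 * 0.96 = 5.824
Handicap index = round(5.824, 1) = 5.8

5.8


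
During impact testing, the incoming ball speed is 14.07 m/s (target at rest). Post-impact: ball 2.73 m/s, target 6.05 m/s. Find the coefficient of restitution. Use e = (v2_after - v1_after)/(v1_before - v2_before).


e = (v2_after - v1_after) / (v1_before - v2_before)
Numerator = 6.05 - 2.73 = 3.32
Denominator = 14.07 - 0 = 14.07
e = 3.32 / 14.07 = 0.236

0.236


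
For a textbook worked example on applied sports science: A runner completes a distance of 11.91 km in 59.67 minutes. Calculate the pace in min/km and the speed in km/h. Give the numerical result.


Pace = time / distance = 59.67 min / 11.91 km = 5.0101 min/km
Speed = distance / time_in_hours = 11.91 / 0.9945 hr
Speed = 11.9759 km/h

5.0101 min/km, 11.9759 km/h


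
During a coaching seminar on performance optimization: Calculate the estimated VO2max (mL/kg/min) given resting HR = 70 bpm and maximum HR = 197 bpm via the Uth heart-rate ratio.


VO2max = 15.3 * HRmax / HRrest
VO2max = 15.3 * 197 / 70
VO2max = 3014.1 / 70 = 43.0586 mL/kg/min

43.0586 mL/kg/min


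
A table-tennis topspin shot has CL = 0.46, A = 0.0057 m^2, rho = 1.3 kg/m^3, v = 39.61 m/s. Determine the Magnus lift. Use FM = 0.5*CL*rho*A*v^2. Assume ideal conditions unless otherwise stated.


FM = 0.5 * CL * rho * A * v^2
FM = 0.5 * 0.46 * 1.3 * 0.0057 * 39.61^2
v^2 = 1568.9521
FM = 0.5 * 0.46 * 1.3 * 0.0057 * 1568.9521 = 2.674 N

2.674 N


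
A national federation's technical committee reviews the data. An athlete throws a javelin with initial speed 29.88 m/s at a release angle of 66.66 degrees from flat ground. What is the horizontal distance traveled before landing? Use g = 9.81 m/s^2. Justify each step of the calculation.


R = v^2 * sin(2*theta) / g
Convert angle to radians: theta = 66.66 deg = 1.1634 rad
sin(2*theta) = sin(2.3269) = 0.7275
R = 29.88^2 * 0.7275 / 9.81
R = 892.8144 * 0.7275 / 9.81 = 66.2133 m

66.2133 m


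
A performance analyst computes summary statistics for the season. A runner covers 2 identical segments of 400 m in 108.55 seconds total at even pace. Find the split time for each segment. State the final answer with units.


Split time = total_time / n_laps = 108.55 / 2
Split time = 54.275 s per lap

54.275 s


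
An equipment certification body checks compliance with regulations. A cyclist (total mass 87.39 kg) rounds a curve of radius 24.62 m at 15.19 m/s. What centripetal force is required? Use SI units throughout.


Fc = m * v^2 / r
v^2 = 15.19^2 = 230.7361
Fc = 87.39 * 230.7361 / 24.62
Fc = 20164.0278 / 24.62 = 819.0101 N

819.0101 N


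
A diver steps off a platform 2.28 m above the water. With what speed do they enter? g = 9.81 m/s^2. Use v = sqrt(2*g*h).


v = sqrt(2 * g * h)
v = sqrt(2 * 9.81 * 2.28)
v = sqrt(44.7336) = 6.6883 m/s

6.6883 m/s


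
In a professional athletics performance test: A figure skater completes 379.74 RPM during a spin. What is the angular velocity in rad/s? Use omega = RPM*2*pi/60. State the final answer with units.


omega = RPM * 2 * pi / 60
omega = 379.74 * 2 * 3.14159 / 60
omega = 2385.9768 / 60 = 39.7663 rad/s

39.7663 rad/s


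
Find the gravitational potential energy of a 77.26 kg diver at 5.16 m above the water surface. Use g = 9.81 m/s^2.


PE = m * g * h
PE = 77.26 * 9.81 * 5.16
PE = 757.9206 * 5.16 = 3910.8703 J

3910.8703 J


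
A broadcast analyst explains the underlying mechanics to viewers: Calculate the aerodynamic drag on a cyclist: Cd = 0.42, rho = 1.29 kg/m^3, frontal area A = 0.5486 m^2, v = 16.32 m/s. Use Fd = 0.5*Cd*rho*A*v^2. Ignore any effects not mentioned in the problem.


Fd = 0.5 * Cd * rho * A * v^2
Fd = 0.5 * 0.42 * 1.29 * 0.5486 * 16.32^2
v^2 = 266.3424
Fd = 0.5 * 0.42 * 1.29 * 0.5486 * 266.3424 = 39.5827 N

39.5827 N


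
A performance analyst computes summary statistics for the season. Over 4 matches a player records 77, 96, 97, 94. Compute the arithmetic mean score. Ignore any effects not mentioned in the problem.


Average = sum / n
Sum = 364
Average = 364 / 4 = 91

91


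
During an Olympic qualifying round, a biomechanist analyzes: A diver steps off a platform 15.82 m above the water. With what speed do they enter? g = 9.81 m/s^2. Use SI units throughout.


v = sqrt(2 * g * h)
v = sqrt(2 * 9.81 * 15.82)
v = sqrt(310.3884) = 17.6178 m/s

17.6178 m/s
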